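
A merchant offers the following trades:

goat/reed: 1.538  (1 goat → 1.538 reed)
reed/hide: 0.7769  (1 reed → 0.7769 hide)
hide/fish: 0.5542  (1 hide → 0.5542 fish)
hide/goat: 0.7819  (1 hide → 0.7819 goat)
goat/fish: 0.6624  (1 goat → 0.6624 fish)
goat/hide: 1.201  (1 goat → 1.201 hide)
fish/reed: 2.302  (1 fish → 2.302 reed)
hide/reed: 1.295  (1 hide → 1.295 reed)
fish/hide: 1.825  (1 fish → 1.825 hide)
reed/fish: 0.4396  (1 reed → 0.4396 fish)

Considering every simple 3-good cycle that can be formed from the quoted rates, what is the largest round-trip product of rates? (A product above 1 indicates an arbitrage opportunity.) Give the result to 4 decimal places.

hide→reed→fish→hide: 1.295 × 0.4396 × 1.825 = 1.03894
hide→fish→reed→hide: 0.5542 × 2.302 × 0.7769 = 0.99114
hide→goat→fish→hide: 0.7819 × 0.6624 × 1.825 = 0.94522
hide→goat→reed→hide: 0.7819 × 1.538 × 0.7769 = 0.93427
Maximum is hide→reed→fish→hide at 1.0389; arbitrage exists.

1.0389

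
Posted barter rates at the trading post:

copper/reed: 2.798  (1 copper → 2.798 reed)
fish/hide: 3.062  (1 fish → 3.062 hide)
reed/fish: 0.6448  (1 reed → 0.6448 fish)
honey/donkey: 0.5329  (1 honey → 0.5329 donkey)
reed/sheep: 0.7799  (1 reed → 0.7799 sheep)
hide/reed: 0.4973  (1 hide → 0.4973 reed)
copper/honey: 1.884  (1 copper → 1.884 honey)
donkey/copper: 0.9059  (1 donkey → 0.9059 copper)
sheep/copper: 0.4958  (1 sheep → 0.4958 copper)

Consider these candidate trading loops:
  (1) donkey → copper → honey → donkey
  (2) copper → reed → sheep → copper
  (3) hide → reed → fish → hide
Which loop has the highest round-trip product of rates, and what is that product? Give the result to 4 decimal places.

(1) 0.9059 × 1.884 × 0.5329 = 0.90951
(2) 2.798 × 0.7799 × 0.4958 = 1.08192
(3) 0.4973 × 0.6448 × 3.062 = 0.98186
Highest is cycle (2) at 1.0819 (>1, arbitrage).

1.0819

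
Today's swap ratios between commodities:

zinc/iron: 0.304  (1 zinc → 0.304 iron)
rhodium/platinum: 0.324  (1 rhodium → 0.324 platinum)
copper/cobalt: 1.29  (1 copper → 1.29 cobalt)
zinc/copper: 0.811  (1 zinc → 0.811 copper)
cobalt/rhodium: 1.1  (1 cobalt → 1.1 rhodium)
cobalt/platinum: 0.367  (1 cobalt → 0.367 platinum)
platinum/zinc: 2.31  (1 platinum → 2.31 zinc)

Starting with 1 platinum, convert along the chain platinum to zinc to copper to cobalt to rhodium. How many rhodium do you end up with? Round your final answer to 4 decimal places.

1 platinum × 2.31 = 2.31 zinc
2.31 zinc × 0.811 = 1.87341 copper
1.87341 copper × 1.29 = 2.4166989 cobalt
2.4166989 cobalt × 1.1 = 2.65836879 rhodium

2.6584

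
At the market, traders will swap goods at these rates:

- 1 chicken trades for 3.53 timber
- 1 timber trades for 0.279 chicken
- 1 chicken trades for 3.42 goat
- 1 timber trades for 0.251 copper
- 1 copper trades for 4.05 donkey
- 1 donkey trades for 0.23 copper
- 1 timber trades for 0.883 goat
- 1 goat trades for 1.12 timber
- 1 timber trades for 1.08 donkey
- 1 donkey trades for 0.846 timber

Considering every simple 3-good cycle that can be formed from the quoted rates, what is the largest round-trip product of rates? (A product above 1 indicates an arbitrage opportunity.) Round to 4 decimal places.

timber→chicken→goat→timber: 0.279 × 3.42 × 1.12 = 1.06868
donkey→timber→copper→donkey: 0.846 × 0.251 × 4.05 = 0.86000
Maximum is timber→chicken→goat→timber at 1.0687; arbitrage exists.

1.0687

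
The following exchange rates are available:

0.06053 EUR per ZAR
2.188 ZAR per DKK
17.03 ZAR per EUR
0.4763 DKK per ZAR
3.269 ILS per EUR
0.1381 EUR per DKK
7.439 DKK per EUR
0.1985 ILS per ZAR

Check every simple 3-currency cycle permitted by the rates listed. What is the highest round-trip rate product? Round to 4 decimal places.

ZAR→DKK→EUR→ZAR: 0.4763 × 0.1381 × 17.03 = 1.12018
ZAR→EUR→DKK→ZAR: 0.06053 × 7.439 × 2.188 = 0.98522
Maximum is ZAR→DKK→EUR→ZAR at 1.1202; arbitrage exists.

1.1202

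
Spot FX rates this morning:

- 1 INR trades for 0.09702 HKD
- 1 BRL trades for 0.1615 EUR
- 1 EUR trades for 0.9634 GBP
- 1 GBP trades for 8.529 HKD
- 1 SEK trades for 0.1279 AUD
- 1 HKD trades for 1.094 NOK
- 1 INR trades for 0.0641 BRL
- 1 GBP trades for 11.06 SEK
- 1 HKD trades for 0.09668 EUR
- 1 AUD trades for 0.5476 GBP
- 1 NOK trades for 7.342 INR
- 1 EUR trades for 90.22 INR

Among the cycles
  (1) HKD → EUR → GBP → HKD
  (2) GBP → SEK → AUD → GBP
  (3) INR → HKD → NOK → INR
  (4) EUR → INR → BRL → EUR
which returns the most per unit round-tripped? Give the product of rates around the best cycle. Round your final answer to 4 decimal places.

0.9340

(1) 0.09668 × 0.9634 × 8.529 = 0.79440
(2) 11.06 × 0.1279 × 0.5476 = 0.77462
(3) 0.09702 × 1.094 × 7.342 = 0.77928
(4) 90.22 × 0.0641 × 0.1615 = 0.93397
Highest is cycle (4) at 0.9340 (≤1, no arbitrage).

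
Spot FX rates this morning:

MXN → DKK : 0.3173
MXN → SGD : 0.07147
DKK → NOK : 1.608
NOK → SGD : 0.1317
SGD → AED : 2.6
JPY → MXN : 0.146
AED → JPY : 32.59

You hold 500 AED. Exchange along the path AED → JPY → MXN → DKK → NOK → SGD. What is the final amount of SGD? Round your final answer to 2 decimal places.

500 AED × 32.59 = 16295 JPY
16295 JPY × 0.146 = 2379.07 MXN
2379.07 MXN × 0.3173 = 754.878911 DKK
754.878911 DKK × 1.608 = 1213.845288888 NOK
1213.845288888 NOK × 0.1317 = 159.8634245465496 SGD

159.86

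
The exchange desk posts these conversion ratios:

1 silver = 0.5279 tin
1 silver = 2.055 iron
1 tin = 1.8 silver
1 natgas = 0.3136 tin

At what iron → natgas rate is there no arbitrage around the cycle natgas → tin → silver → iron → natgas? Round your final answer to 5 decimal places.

0.86206

Known legs of the cycle: 0.3136 × 1.8 × 2.055 = 1.1600064
For no arbitrage the full-cycle product must be 1, so the missing rate is 1 / 1.1600064 ≈ 0.8620642.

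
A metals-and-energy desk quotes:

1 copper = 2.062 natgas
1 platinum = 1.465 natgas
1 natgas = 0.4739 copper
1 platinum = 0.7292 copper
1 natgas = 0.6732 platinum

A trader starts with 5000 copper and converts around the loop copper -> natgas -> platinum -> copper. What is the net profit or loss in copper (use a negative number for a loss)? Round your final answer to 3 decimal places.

61.153

5000 copper × 2.062 = 10310 natgas
10310 natgas × 0.6732 = 6940.692 platinum
6940.692 platinum × 0.7292 = 5061.1526064 copper
Net change: 5061.1526064 − 5000 = 61.1526064 copper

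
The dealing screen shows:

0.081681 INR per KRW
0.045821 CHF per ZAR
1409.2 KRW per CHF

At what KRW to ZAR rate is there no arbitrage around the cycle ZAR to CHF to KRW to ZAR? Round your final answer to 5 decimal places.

Known legs of the cycle: 0.045821 × 1409.2 = 64.5709532
For no arbitrage the full-cycle product must be 1, so the missing rate is 1 / 64.5709532 ≈ 0.0154868.

0.01549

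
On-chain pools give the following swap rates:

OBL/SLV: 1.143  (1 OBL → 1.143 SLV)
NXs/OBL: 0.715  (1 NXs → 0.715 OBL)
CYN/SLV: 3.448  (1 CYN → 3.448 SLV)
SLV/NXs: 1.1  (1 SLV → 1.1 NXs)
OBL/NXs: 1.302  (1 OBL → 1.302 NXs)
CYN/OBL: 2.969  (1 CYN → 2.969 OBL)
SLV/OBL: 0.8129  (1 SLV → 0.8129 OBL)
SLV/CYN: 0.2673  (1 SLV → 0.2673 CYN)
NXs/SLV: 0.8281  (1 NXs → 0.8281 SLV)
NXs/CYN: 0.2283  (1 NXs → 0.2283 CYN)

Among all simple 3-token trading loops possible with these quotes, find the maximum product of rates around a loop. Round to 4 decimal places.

0.9071

SLV→CYN→OBL→SLV: 0.2673 × 2.969 × 1.143 = 0.90710
NXs→OBL→SLV→NXs: 0.715 × 1.143 × 1.1 = 0.89897
NXs→CYN→OBL→NXs: 0.2283 × 2.969 × 1.302 = 0.88253
NXs→SLV→OBL→NXs: 0.8281 × 0.8129 × 1.302 = 0.87646
NXs→CYN→SLV→NXs: 0.2283 × 3.448 × 1.1 = 0.86590
Maximum is SLV→CYN→OBL→SLV at 0.9071; no arbitrage — every cycle loses value.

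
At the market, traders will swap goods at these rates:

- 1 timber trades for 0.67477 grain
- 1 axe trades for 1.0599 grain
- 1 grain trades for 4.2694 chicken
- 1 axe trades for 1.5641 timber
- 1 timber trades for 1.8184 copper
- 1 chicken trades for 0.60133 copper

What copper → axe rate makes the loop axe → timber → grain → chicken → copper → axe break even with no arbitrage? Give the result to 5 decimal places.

Known legs of the cycle: 1.5641 × 0.67477 × 4.2694 × 0.60133 = 2.709567650618868614
For no arbitrage the full-cycle product must be 1, so the missing rate is 1 / 2.709567650618868614 ≈ 0.3690626.

0.36906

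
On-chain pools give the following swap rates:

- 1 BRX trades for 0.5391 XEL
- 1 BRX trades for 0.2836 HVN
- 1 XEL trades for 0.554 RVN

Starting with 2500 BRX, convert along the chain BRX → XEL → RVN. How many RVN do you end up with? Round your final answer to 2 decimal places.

746.65

2500 BRX × 0.5391 = 1347.75 XEL
1347.75 XEL × 0.554 = 746.6535 RVN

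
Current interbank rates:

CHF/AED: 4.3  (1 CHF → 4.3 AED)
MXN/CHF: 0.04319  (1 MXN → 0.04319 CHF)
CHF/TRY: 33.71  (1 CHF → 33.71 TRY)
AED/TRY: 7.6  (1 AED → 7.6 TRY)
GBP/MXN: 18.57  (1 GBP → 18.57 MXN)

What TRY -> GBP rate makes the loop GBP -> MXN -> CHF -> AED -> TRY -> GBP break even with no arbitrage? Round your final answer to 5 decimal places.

Known legs of the cycle: 18.57 × 0.04319 × 4.3 × 7.6 = 26.210611644
For no arbitrage the full-cycle product must be 1, so the missing rate is 1 / 26.210611644 ≈ 0.0381525.

0.03815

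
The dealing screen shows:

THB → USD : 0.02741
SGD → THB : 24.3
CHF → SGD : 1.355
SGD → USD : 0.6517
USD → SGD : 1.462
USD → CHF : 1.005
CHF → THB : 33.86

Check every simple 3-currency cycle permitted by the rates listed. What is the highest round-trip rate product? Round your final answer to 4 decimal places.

SGD→THB→USD→SGD: 24.3 × 0.02741 × 1.462 = 0.97378
USD→CHF→THB→USD: 1.005 × 33.86 × 0.02741 = 0.93274
SGD→USD→CHF→SGD: 0.6517 × 1.005 × 1.355 = 0.88747
Maximum is SGD→THB→USD→SGD at 0.9738; no arbitrage — every cycle loses value.

0.9738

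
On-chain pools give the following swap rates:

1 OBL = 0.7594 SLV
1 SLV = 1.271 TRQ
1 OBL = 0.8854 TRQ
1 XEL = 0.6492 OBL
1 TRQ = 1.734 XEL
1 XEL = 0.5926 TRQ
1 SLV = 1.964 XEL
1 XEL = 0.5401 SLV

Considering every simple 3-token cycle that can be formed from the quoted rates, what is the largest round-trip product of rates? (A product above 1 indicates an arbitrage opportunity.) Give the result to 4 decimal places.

XEL→SLV→TRQ→XEL: 0.5401 × 1.271 × 1.734 = 1.19033
XEL→OBL→TRQ→XEL: 0.6492 × 0.8854 × 1.734 = 0.99671
XEL→OBL→SLV→XEL: 0.6492 × 0.7594 × 1.964 = 0.96826
Maximum is XEL→SLV→TRQ→XEL at 1.1903; arbitrage exists.

1.1903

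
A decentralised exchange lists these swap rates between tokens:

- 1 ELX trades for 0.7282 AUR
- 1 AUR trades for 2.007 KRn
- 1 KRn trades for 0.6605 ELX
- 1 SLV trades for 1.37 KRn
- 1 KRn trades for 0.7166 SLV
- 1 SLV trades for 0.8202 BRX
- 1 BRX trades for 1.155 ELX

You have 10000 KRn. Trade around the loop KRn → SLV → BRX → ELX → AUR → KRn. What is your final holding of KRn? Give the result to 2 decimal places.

10000 KRn × 0.7166 = 7166 SLV
7166 SLV × 0.8202 = 5877.5532 BRX
5877.5532 BRX × 1.155 = 6788.573946 ELX
6788.573946 ELX × 0.7282 = 4943.4395474772 AUR
4943.4395474772 AUR × 2.007 = 9921.4831717867404 KRn

9921.48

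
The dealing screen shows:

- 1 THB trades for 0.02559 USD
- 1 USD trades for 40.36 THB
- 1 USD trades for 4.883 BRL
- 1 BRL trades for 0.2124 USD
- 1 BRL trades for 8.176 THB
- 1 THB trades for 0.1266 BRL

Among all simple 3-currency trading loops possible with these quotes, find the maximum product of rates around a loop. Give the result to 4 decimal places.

1.0853

USD→THB→BRL→USD: 40.36 × 0.1266 × 0.2124 = 1.08527
USD→BRL→THB→USD: 4.883 × 8.176 × 0.02559 = 1.02164
Maximum is USD→THB→BRL→USD at 1.0853; arbitrage exists.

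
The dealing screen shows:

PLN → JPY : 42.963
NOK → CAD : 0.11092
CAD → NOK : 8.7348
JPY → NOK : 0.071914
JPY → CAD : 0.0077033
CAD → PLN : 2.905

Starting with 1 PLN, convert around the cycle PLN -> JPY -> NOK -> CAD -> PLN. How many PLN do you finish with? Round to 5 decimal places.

1 PLN × 42.963 = 42.963 JPY
42.963 JPY × 0.071914 = 3.089641182 NOK
3.089641182 NOK × 0.11092 = 0.34270299990744 CAD
0.34270299990744 CAD × 2.905 = 0.9955522147311132 PLN

0.99555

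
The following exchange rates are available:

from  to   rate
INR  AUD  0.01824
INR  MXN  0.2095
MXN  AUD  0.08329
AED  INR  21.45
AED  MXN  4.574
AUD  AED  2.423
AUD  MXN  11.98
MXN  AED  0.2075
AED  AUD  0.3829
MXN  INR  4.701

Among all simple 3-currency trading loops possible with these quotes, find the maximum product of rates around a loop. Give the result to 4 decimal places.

AUD→MXN→INR→AUD: 11.98 × 4.701 × 0.01824 = 1.02724
AUD→MXN→AED→AUD: 11.98 × 0.2075 × 0.3829 = 0.95183
AUD→AED→INR→AUD: 2.423 × 21.45 × 0.01824 = 0.94799
INR→MXN→AED→INR: 0.2095 × 0.2075 × 21.45 = 0.93246
AUD→AED→MXN→AUD: 2.423 × 4.574 × 0.08329 = 0.92309
Maximum is AUD→MXN→INR→AUD at 1.0272; arbitrage exists.

1.0272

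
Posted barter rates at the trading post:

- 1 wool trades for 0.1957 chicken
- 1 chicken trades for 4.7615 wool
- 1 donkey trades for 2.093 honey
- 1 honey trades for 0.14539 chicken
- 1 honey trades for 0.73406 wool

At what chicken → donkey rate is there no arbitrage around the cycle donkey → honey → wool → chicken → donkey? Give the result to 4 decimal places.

Known legs of the cycle: 2.093 × 0.73406 × 0.1957 = 0.300671049406
For no arbitrage the full-cycle product must be 1, so the missing rate is 1 / 0.300671049406 ≈ 3.325894.

3.3259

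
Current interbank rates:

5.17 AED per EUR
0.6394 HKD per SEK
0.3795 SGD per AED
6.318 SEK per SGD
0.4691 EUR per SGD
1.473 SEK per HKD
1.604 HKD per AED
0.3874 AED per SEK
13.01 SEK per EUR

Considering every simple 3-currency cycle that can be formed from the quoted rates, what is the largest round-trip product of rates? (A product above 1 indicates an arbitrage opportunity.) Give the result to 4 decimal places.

0.9289

SGD→SEK→AED→SGD: 6.318 × 0.3874 × 0.3795 = 0.92886
EUR→AED→SGD→EUR: 5.17 × 0.3795 × 0.4691 = 0.92038
SEK→AED→HKD→SEK: 0.3874 × 1.604 × 1.473 = 0.91531
Maximum is SGD→SEK→AED→SGD at 0.9289; no arbitrage — every cycle loses value.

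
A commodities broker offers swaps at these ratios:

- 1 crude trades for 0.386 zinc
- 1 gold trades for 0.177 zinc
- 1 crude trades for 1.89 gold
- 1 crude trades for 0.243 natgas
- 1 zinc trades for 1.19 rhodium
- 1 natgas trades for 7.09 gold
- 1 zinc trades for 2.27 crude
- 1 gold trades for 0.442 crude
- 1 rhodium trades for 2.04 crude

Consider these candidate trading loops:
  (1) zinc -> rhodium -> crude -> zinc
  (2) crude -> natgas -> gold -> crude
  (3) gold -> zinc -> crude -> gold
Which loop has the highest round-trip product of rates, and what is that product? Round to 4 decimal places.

0.9371

(1) 1.19 × 2.04 × 0.386 = 0.93705
(2) 0.243 × 7.09 × 0.442 = 0.76151
(3) 0.177 × 2.27 × 1.89 = 0.75938
Highest is cycle (1) at 0.9371 (≤1, no arbitrage).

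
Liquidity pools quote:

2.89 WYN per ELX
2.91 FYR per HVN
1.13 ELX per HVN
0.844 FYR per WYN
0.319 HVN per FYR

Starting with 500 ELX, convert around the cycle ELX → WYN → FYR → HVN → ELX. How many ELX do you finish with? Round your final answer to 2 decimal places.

500 ELX × 2.89 = 1445 WYN
1445 WYN × 0.844 = 1219.58 FYR
1219.58 FYR × 0.319 = 389.04602 HVN
389.04602 HVN × 1.13 = 439.6220026 ELX

439.62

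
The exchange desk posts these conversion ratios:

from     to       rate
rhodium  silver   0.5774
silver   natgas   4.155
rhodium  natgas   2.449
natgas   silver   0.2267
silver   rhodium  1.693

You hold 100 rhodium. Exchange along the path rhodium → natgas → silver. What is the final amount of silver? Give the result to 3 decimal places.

55.519

100 rhodium × 2.449 = 244.9 natgas
244.9 natgas × 0.2267 = 55.51883 silver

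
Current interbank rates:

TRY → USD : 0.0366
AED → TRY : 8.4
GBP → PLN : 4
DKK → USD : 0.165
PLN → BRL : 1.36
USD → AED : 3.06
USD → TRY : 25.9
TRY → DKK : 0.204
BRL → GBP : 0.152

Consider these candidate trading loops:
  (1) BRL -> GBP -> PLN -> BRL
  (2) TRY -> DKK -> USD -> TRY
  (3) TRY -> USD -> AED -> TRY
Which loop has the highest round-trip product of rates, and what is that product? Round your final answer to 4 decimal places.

(1) 0.152 × 4 × 1.36 = 0.82688
(2) 0.204 × 0.165 × 25.9 = 0.87179
(3) 0.0366 × 3.06 × 8.4 = 0.94077
Highest is cycle (3) at 0.9408 (≤1, no arbitrage).

0.9408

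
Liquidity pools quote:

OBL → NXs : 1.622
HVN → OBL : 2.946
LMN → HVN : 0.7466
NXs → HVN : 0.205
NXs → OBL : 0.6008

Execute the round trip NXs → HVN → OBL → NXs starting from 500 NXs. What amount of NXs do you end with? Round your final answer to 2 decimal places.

500 NXs × 0.205 = 102.5 HVN
102.5 HVN × 2.946 = 301.965 OBL
301.965 OBL × 1.622 = 489.78723 NXs

489.79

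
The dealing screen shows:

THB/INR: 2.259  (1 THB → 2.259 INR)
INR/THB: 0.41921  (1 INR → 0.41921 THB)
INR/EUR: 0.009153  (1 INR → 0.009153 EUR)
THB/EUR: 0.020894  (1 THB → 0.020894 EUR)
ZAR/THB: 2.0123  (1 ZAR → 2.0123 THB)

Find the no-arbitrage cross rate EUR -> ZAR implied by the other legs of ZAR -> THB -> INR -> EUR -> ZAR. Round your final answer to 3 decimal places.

Known legs of the cycle: 2.0123 × 2.259 × 0.009153 = 0.0416075765121
For no arbitrage the full-cycle product must be 1, so the missing rate is 1 / 0.0416075765121 ≈ 24.03408.

24.034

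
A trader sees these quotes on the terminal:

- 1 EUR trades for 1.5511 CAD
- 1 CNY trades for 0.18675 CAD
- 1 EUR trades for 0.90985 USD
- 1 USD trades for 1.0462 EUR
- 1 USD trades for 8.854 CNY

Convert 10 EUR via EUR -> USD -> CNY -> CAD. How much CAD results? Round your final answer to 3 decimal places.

15.044

10 EUR × 0.90985 = 9.0985 USD
9.0985 USD × 8.854 = 80.558119 CNY
80.558119 CNY × 0.18675 = 15.04422872325 CAD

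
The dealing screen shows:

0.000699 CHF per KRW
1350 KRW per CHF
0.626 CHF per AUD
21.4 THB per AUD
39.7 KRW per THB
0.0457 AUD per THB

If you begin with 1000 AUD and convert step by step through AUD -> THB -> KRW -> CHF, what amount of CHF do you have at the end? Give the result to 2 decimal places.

1000 AUD × 21.4 = 21400 THB
21400 THB × 39.7 = 849580 KRW
849580 KRW × 0.000699 = 593.85642 CHF

593.86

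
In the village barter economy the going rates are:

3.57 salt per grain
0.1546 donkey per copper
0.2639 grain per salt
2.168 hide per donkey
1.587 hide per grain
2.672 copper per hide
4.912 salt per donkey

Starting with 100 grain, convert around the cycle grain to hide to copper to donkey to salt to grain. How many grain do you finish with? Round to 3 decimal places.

84.981

100 grain × 1.587 = 158.7 hide
158.7 hide × 2.672 = 424.0464 copper
424.0464 copper × 0.1546 = 65.55757344 donkey
65.55757344 donkey × 4.912 = 322.01880073728 salt
322.01880073728 salt × 0.2639 = 84.980761514568192 grain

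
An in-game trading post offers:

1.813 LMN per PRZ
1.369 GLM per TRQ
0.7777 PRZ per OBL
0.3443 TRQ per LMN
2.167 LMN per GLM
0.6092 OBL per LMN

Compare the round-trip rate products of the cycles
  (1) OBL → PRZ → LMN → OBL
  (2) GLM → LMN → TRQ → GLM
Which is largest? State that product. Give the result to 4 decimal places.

(1) 0.7777 × 1.813 × 0.6092 = 0.85895
(2) 2.167 × 0.3443 × 1.369 = 1.02141
Highest is cycle (2) at 1.0214 (>1, arbitrage).

1.0214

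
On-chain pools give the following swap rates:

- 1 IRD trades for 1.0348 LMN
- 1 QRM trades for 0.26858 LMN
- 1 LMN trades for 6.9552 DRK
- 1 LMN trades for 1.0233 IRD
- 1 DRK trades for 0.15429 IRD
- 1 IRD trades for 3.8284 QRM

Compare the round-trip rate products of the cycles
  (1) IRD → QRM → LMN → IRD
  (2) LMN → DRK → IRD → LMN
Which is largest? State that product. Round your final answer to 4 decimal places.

(1) 3.8284 × 0.26858 × 1.0233 = 1.05219
(2) 6.9552 × 0.15429 × 1.0348 = 1.11046
Highest is cycle (2) at 1.1105 (>1, arbitrage).

1.1105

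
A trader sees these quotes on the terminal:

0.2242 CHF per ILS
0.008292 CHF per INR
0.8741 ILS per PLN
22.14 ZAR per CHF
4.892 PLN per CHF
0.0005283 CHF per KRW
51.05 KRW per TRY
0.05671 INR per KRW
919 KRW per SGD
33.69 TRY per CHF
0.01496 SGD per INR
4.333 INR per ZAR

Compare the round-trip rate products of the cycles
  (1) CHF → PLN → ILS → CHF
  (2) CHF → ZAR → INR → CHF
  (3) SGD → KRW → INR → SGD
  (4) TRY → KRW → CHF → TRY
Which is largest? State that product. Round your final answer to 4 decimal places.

(1) 4.892 × 0.8741 × 0.2242 = 0.95870
(2) 22.14 × 4.333 × 0.008292 = 0.79547
(3) 919 × 0.05671 × 0.01496 = 0.77966
(4) 51.05 × 0.0005283 × 33.69 = 0.90861
Highest is cycle (1) at 0.9587 (≤1, no arbitrage).

0.9587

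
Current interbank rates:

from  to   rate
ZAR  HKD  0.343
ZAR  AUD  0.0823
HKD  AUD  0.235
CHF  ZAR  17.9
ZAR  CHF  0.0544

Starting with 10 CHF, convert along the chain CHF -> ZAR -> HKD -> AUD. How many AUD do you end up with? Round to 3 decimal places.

10 CHF × 17.9 = 179 ZAR
179 ZAR × 0.343 = 61.397 HKD
61.397 HKD × 0.235 = 14.428295 AUD

14.428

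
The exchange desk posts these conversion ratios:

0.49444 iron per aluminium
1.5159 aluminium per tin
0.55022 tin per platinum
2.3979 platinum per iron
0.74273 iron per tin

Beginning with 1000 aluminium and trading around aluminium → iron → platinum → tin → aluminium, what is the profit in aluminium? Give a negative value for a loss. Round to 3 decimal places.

-11.102

1000 aluminium × 0.49444 = 494.44 iron
494.44 iron × 2.3979 = 1185.617676 platinum
1185.617676 platinum × 0.55022 = 652.35055768872 tin
652.35055768872 tin × 1.5159 = 988.898210400330648 aluminium
Net change: 988.898210400330648 − 1000 = -11.101789599669352 aluminium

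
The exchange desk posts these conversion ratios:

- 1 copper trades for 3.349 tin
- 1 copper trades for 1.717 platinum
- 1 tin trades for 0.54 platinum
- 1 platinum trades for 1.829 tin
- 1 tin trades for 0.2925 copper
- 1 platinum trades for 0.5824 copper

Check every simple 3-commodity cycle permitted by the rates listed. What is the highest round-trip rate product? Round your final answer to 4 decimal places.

platinum→copper→tin→platinum: 0.5824 × 3.349 × 0.54 = 1.05325
platinum→tin→copper→platinum: 1.829 × 0.2925 × 1.717 = 0.91856
Maximum is platinum→copper→tin→platinum at 1.0532; arbitrage exists.

1.0532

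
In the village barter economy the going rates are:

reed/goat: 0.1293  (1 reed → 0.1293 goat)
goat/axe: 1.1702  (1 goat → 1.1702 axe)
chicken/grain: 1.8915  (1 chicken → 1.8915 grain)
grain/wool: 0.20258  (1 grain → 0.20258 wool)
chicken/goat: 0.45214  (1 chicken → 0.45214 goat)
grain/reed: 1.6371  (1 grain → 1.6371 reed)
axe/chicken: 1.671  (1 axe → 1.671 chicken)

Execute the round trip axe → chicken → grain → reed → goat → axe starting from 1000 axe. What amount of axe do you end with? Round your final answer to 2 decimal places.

782.92

1000 axe × 1.671 = 1671 chicken
1671 chicken × 1.8915 = 3160.6965 grain
3160.6965 grain × 1.6371 = 5174.37624015 reed
5174.37624015 reed × 0.1293 = 669.046847851395 goat
669.046847851395 goat × 1.1702 = 782.918621355702429 axe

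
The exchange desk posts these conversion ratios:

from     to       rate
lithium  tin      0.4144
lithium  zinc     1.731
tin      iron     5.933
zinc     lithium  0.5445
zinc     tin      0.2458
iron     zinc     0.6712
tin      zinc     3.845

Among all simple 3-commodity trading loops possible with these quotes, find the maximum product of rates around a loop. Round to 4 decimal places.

0.9788

iron→zinc→tin→iron: 0.6712 × 0.2458 × 5.933 = 0.97883
tin→zinc→lithium→tin: 3.845 × 0.5445 × 0.4144 = 0.86759
Maximum is iron→zinc→tin→iron at 0.9788; no arbitrage — every cycle loses value.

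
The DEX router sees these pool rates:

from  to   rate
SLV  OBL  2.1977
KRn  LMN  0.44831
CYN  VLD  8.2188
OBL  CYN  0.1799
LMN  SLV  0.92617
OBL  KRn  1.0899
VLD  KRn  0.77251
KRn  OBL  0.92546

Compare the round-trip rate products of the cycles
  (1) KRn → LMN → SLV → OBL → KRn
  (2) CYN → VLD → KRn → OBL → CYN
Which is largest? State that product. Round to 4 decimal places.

1.0571

(1) 0.44831 × 0.92617 × 2.1977 × 1.0899 = 0.99454
(2) 8.2188 × 0.77251 × 0.92546 × 0.1799 = 1.05706
Highest is cycle (2) at 1.0571 (>1, arbitrage).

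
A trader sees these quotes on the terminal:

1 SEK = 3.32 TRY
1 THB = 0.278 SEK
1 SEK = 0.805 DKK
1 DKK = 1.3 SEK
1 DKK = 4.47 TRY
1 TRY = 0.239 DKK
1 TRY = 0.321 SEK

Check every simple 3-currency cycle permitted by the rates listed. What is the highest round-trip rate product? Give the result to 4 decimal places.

DKK→TRY→SEK→DKK: 4.47 × 0.321 × 0.805 = 1.15507
DKK→SEK→TRY→DKK: 1.3 × 3.32 × 0.239 = 1.03152
Maximum is DKK→TRY→SEK→DKK at 1.1551; arbitrage exists.

1.1551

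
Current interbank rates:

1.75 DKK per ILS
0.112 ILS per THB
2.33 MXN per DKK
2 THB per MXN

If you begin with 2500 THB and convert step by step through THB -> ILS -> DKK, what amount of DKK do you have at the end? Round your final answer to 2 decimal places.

2500 THB × 0.112 = 280 ILS
280 ILS × 1.75 = 490 DKK

490.00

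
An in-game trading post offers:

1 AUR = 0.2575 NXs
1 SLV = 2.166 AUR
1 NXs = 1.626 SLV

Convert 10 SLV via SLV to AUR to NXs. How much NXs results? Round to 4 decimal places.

10 SLV × 2.166 = 21.66 AUR
21.66 AUR × 0.2575 = 5.57745 NXs

5.5775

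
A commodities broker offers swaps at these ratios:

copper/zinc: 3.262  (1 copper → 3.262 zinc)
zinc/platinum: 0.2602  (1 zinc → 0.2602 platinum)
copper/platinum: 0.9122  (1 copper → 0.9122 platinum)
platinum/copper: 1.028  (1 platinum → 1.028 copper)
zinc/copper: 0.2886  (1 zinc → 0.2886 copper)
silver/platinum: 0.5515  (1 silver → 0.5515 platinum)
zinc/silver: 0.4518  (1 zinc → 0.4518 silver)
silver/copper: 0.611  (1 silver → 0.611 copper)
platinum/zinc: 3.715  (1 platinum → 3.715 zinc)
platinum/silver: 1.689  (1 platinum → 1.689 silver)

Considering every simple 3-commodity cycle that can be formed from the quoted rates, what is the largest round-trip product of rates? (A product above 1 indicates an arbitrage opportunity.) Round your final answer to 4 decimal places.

copper→platinum→zinc→copper: 0.9122 × 3.715 × 0.2886 = 0.97801
copper→platinum→silver→copper: 0.9122 × 1.689 × 0.611 = 0.94137
silver→platinum→zinc→silver: 0.5515 × 3.715 × 0.4518 = 0.92566
copper→zinc→silver→copper: 3.262 × 0.4518 × 0.611 = 0.90047
copper→zinc→platinum→copper: 3.262 × 0.2602 × 1.028 = 0.87254
Maximum is copper→platinum→zinc→copper at 0.9780; no arbitrage — every cycle loses value.

0.9780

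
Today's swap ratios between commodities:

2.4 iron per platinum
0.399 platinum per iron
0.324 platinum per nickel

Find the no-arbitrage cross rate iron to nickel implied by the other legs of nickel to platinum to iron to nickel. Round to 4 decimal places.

Known legs of the cycle: 0.324 × 2.4 = 0.7776
For no arbitrage the full-cycle product must be 1, so the missing rate is 1 / 0.7776 ≈ 1.286008.

1.2860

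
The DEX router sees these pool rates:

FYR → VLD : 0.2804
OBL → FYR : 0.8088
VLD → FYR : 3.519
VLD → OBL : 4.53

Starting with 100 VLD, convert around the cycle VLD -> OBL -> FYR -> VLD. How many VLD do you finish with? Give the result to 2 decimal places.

100 VLD × 4.53 = 453 OBL
453 OBL × 0.8088 = 366.3864 FYR
366.3864 FYR × 0.2804 = 102.73474656 VLD

102.73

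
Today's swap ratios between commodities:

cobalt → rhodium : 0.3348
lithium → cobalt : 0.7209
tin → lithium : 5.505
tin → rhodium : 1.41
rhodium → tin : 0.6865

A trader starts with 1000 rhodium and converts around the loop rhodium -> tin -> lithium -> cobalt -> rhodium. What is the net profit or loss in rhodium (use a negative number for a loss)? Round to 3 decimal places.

-87.867

1000 rhodium × 0.6865 = 686.5 tin
686.5 tin × 5.505 = 3779.1825 lithium
3779.1825 lithium × 0.7209 = 2724.41266425 cobalt
2724.41266425 cobalt × 0.3348 = 912.1333599909 rhodium
Net change: 912.1333599909 − 1000 = -87.8666400091 rhodium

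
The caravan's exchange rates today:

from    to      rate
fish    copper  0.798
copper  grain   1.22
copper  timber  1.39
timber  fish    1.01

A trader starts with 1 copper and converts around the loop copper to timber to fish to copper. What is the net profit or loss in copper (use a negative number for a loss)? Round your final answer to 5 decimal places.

1 copper × 1.39 = 1.39 timber
1.39 timber × 1.01 = 1.4039 fish
1.4039 fish × 0.798 = 1.1203122 copper
Net change: 1.1203122 − 1 = 0.1203122 copper

0.12031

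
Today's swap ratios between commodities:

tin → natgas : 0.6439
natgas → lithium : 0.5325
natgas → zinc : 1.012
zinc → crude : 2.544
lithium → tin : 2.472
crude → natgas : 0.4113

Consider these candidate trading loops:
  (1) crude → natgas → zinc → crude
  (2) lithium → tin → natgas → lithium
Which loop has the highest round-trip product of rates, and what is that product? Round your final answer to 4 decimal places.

(1) 0.4113 × 1.012 × 2.544 = 1.05890
(2) 2.472 × 0.6439 × 0.5325 = 0.84759
Highest is cycle (1) at 1.0589 (>1, arbitrage).

1.0589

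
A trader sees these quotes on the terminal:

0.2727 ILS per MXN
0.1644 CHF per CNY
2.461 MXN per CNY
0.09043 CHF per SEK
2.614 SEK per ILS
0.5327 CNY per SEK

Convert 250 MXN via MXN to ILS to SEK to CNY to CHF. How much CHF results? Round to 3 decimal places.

15.607

250 MXN × 0.2727 = 68.175 ILS
68.175 ILS × 2.614 = 178.20945 SEK
178.20945 SEK × 0.5327 = 94.932174015 CNY
94.932174015 CNY × 0.1644 = 15.606849408066 CHF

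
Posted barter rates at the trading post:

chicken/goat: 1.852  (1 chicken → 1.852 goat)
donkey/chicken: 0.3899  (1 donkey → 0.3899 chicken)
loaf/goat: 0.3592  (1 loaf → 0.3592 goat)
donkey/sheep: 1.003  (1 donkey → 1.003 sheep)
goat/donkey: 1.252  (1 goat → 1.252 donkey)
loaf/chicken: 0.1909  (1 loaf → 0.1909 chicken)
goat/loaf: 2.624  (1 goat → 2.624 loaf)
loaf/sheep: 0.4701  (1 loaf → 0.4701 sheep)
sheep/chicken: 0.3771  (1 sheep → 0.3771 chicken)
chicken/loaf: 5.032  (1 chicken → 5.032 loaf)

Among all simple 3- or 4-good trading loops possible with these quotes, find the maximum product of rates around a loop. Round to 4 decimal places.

0.9277

loaf→chicken→goat→loaf: 0.1909 × 1.852 × 2.624 = 0.92771
donkey→chicken→goat→donkey: 0.3899 × 1.852 × 1.252 = 0.90406
loaf→sheep→chicken→loaf: 0.4701 × 0.3771 × 5.032 = 0.89205
loaf→goat→donkey→chicken→loaf: 0.3592 × 1.252 × 0.3899 × 5.032 = 0.88234
sheep→chicken→goat→donkey→sheep: 0.3771 × 1.852 × 1.252 × 1.003 = 0.87701
loaf→sheep→chicken→goat→loaf: 0.4701 × 0.3771 × 1.852 × 2.624 = 0.86149
Maximum is loaf→chicken→goat→loaf at 0.9277; no arbitrage — every cycle loses value.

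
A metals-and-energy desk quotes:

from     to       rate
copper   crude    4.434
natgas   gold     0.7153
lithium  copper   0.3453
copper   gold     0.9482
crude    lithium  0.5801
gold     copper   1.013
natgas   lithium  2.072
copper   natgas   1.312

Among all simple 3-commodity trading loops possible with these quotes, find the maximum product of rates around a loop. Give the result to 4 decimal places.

0.9507

gold→copper→natgas→gold: 1.013 × 1.312 × 0.7153 = 0.95067
lithium→copper→natgas→lithium: 0.3453 × 1.312 × 2.072 = 0.93869
lithium→copper→crude→lithium: 0.3453 × 4.434 × 0.5801 = 0.88817
Maximum is gold→copper→natgas→gold at 0.9507; no arbitrage — every cycle loses value.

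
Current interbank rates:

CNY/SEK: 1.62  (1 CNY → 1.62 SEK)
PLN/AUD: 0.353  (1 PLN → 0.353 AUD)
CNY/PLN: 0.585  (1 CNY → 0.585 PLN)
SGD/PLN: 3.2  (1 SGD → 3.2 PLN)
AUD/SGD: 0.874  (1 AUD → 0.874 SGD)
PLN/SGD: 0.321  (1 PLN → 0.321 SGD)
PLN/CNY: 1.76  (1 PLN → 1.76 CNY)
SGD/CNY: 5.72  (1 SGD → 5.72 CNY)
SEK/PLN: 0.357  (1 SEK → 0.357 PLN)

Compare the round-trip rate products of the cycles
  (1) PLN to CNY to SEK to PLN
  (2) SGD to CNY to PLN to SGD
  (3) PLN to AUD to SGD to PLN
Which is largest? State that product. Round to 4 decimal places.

(1) 1.76 × 1.62 × 0.357 = 1.01788
(2) 5.72 × 0.585 × 0.321 = 1.07413
(3) 0.353 × 0.874 × 3.2 = 0.98727
Highest is cycle (2) at 1.0741 (>1, arbitrage).

1.0741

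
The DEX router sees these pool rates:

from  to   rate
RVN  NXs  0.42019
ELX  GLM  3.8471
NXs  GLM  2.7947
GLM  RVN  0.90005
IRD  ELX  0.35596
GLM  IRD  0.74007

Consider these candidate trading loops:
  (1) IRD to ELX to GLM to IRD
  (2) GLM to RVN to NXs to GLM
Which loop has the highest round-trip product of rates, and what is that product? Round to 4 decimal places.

(1) 0.35596 × 3.8471 × 0.74007 = 1.01346
(2) 0.90005 × 0.42019 × 2.7947 = 1.05693
Highest is cycle (2) at 1.0569 (>1, arbitrage).

1.0569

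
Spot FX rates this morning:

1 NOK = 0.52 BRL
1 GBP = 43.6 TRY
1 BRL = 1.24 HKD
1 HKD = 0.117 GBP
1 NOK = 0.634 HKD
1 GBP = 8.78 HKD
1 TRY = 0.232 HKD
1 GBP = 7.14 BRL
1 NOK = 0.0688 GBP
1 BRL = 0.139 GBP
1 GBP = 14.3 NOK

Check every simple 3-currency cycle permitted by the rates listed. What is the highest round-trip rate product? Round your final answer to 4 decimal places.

HKD→GBP→TRY→HKD: 0.117 × 43.6 × 0.232 = 1.18348
HKD→GBP→NOK→HKD: 0.117 × 14.3 × 0.634 = 1.06075
HKD→GBP→BRL→HKD: 0.117 × 7.14 × 1.24 = 1.03587
GBP→NOK→BRL→GBP: 14.3 × 0.52 × 0.139 = 1.03360
Maximum is HKD→GBP→TRY→HKD at 1.1835; arbitrage exists.

1.1835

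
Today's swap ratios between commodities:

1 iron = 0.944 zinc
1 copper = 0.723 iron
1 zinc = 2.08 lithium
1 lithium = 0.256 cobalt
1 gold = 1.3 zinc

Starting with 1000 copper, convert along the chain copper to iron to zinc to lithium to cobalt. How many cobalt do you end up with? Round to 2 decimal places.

363.42

1000 copper × 0.723 = 723 iron
723 iron × 0.944 = 682.512 zinc
682.512 zinc × 2.08 = 1419.62496 lithium
1419.62496 lithium × 0.256 = 363.42398976 cobalt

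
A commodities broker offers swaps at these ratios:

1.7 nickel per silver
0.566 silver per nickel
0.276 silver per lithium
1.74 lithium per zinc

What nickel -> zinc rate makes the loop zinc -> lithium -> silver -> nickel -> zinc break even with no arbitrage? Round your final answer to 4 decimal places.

1.2249

Known legs of the cycle: 1.74 × 0.276 × 1.7 = 0.816408
For no arbitrage the full-cycle product must be 1, so the missing rate is 1 / 0.816408 ≈ 1.224878.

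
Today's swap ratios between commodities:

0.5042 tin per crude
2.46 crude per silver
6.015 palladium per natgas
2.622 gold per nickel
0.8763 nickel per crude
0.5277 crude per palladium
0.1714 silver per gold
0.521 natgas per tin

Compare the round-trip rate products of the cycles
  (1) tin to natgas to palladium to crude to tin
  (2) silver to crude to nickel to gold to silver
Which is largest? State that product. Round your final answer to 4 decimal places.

0.9688

(1) 0.521 × 6.015 × 0.5277 × 0.5042 = 0.83380
(2) 2.46 × 0.8763 × 2.622 × 0.1714 = 0.96879
Highest is cycle (2) at 0.9688 (≤1, no arbitrage).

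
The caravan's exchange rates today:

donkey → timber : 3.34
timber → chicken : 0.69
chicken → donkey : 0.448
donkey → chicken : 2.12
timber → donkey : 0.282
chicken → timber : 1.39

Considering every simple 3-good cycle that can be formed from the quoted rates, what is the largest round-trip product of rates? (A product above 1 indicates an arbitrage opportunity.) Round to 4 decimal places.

donkey→timber→chicken→donkey: 3.34 × 0.69 × 0.448 = 1.03246
donkey→chicken→timber→donkey: 2.12 × 1.39 × 0.282 = 0.83100
Maximum is donkey→timber→chicken→donkey at 1.0325; arbitrage exists.

1.0325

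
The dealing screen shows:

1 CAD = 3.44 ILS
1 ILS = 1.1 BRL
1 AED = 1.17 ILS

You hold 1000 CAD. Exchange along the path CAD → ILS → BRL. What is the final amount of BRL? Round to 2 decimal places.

1000 CAD × 3.44 = 3440 ILS
3440 ILS × 1.1 = 3784 BRL

3784.00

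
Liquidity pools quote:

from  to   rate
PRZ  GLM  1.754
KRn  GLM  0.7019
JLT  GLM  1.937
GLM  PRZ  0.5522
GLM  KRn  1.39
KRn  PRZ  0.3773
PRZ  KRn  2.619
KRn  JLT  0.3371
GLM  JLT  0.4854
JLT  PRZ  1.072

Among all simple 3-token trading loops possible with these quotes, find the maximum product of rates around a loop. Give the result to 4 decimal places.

KRn→GLM→PRZ→KRn: 0.7019 × 0.5522 × 2.619 = 1.01510
KRn→JLT→PRZ→KRn: 0.3371 × 1.072 × 2.619 = 0.94643
KRn→PRZ→GLM→KRn: 0.3773 × 1.754 × 1.39 = 0.91988
GLM→JLT→PRZ→GLM: 0.4854 × 1.072 × 1.754 = 0.91269
KRn→JLT→GLM→KRn: 0.3371 × 1.937 × 1.39 = 0.90762
Maximum is KRn→GLM→PRZ→KRn at 1.0151; arbitrage exists.

1.0151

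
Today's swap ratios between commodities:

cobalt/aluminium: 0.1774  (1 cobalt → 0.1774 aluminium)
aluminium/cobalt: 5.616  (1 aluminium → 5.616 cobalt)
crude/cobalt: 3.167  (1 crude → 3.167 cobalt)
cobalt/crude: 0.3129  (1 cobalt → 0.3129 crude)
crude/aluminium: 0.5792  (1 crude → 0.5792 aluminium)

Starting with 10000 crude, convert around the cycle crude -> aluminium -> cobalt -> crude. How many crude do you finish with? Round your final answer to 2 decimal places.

10177.97

10000 crude × 0.5792 = 5792 aluminium
5792 aluminium × 5.616 = 32527.872 cobalt
32527.872 cobalt × 0.3129 = 10177.9711488 crude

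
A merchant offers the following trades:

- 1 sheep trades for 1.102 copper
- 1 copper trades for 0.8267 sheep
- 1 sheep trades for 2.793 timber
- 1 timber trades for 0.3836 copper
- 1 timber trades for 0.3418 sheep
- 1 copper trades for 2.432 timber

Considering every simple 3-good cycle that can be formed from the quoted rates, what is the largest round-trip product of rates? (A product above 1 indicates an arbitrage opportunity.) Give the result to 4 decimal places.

0.9160

copper→timber→sheep→copper: 2.432 × 0.3418 × 1.102 = 0.91605
copper→sheep→timber→copper: 0.8267 × 2.793 × 0.3836 = 0.88572
Maximum is copper→timber→sheep→copper at 0.9160; no arbitrage — every cycle loses value.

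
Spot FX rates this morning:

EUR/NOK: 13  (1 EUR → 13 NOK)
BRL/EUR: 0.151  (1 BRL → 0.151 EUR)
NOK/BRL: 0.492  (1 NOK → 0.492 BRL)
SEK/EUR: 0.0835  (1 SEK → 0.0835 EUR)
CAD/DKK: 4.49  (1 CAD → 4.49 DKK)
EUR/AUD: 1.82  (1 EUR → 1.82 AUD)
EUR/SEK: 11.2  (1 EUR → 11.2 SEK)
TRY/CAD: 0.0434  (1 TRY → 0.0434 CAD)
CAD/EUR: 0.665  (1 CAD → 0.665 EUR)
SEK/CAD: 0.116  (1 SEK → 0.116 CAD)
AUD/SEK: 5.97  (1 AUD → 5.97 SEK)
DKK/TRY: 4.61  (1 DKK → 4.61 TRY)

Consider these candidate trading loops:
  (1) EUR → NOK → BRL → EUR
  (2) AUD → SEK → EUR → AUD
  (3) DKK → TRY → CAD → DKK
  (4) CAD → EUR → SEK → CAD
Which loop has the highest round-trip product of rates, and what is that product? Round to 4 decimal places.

0.9658

(1) 13 × 0.492 × 0.151 = 0.96580
(2) 5.97 × 0.0835 × 1.82 = 0.90726
(3) 4.61 × 0.0434 × 4.49 = 0.89833
(4) 0.665 × 11.2 × 0.116 = 0.86397
Highest is cycle (1) at 0.9658 (≤1, no arbitrage).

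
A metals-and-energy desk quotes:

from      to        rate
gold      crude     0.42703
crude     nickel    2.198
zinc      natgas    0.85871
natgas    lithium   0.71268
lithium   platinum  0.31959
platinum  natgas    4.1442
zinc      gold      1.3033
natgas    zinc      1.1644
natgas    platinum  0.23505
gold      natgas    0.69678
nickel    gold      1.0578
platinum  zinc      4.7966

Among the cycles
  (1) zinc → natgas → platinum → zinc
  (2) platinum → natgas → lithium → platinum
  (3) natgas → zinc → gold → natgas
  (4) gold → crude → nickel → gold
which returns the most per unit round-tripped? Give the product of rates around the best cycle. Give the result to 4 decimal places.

(1) 0.85871 × 0.23505 × 4.7966 = 0.96814
(2) 4.1442 × 0.71268 × 0.31959 = 0.94391
(3) 1.1644 × 1.3033 × 0.69678 = 1.05741
(4) 0.42703 × 2.198 × 1.0578 = 0.99286
Highest is cycle (3) at 1.0574 (>1, arbitrage).

1.0574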